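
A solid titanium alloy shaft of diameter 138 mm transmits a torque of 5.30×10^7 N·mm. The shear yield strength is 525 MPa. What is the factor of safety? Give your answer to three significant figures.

τ = 16T/(πd³) = 16×5.3000×10^7/(π×138³) = 102.7 MPa.
n = τ_limit/τ = 525/102.7 = 5.112.

n = 5.11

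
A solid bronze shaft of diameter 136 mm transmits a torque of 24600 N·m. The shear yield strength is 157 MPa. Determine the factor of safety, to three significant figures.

n = 3.15

τ = 16T/(πd³) = 16×2.4600×10^7/(π×136³) = 49.81 MPa.
n = τ_limit/τ = 157/49.81 = 3.152.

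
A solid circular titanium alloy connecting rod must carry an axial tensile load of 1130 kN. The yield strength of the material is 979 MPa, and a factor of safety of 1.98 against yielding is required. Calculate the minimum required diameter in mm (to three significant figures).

Allowable stress σ_allow = 979/1.98 = 494.4 MPa.
Required area A = F/σ_allow = 1130000/494.4 = 2285 mm².
A = πd²/4 → d = √(4A/π) = 53.94 mm.

d = 53.9 mm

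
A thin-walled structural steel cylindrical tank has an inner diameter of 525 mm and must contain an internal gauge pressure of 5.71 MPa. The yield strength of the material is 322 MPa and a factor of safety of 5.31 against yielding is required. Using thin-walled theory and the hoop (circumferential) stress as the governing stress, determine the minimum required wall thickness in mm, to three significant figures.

σ_allow = 322/5.31 = 60.64 MPa.
Hoop stress σ_h = pD/(2t), so t = pD/(2σ_allow) = 5.71×525/(2×60.64) = 24.72 mm.

t = 24.7 mm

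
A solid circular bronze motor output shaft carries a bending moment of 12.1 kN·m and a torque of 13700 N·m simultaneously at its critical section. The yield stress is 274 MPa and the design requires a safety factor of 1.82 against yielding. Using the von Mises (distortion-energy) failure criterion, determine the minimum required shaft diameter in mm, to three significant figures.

σ_allow = σ_y/n = 274/1.82 = 150.5 MPa.
For a solid shaft σ_b = 32M/(πd³) and τ = 16T/(πd³), so the von Mises stress is σ' = (16/πd³)·√(4M²+3T²).
√(4M²+3T²) = √(4×(1.210×10^7)² + 3×(1.370×10^7)²) = 3.389×10^7 N·mm.
d³ = 16×3.389×10^7/(π×150.5) = 1.147×10^6 mm³.
d = 104.7 mm.

d = 105 mm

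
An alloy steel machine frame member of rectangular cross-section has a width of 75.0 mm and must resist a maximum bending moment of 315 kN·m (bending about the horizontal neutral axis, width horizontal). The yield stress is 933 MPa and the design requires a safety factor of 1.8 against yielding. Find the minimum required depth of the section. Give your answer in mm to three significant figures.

h = 220 mm

σ_allow = 933/1.8 = 518.3 MPa.
For a rectangular section σ = 6M/(bh²), so h² = 6M/(b σ_allow) = 6×3.1500×10^8/(75.0×518.3) = 48620 mm².
h = 220.5 mm.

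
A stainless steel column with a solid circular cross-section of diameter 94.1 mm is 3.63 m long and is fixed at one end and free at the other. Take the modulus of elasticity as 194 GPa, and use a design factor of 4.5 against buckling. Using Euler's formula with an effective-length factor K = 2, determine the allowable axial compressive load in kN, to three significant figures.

I = πd⁴/64 = π×94.1⁴/64 = 3.849×10^6 mm⁴.
Effective length L_e = KL = 2×3.63 m = 7260 mm.
Euler critical load P_cr = π²EI/L_e² = π²×194000×3.849×10^6/7260² = 139800 N.
P_allow = P_cr/n = 139800/4.5 = 31070 N.

P_allow = 31.1 kN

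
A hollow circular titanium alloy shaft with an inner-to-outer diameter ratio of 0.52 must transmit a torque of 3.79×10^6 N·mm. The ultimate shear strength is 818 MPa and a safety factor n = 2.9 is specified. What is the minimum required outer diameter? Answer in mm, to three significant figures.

τ_allow = 818/2.9 = 282.1 MPa.
For a hollow shaft τ = 16T/[πd_o³(1−k⁴)] with k = 0.52, so 1−k⁴ = 0.9269.
d_o³ = 16T/[π τ_allow (1−k⁴)] = 16×3790000/(π×282.1×0.9269) = 73830 mm³.
d_o = 41.95 mm.

d_o = 42.0 mm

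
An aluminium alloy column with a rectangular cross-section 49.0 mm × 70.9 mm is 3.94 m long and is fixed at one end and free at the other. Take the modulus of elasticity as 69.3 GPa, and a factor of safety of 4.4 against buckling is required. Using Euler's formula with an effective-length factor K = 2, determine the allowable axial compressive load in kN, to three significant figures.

P_allow = 1.74 kN

Buckling occurs about the weak axis: I_min = h·b³/12 = 70.9×49.0³/12 = 695100 mm⁴ (b = 49.0 mm is the smaller dimension).
Effective length L_e = KL = 2×3.94 m = 7880 mm.
Euler critical load P_cr = π²EI/L_e² = π²×69300×695100/7880² = 7657 N.
P_allow = P_cr/n = 7657/4.4 = 1740 N.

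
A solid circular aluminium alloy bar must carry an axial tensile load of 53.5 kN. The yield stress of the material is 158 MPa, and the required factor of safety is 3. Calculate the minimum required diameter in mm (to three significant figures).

Allowable stress σ_allow = 158/3 = 52.67 MPa.
Required area A = F/σ_allow = 53500/52.67 = 1016 mm².
A = πd²/4 → d = √(4A/π) = 35.96 mm.

d = 36.0 mm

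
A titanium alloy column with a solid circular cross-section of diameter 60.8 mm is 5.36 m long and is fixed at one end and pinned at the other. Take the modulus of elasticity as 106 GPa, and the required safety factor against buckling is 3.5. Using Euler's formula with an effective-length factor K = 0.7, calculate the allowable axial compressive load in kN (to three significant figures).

I = πd⁴/64 = π×60.8⁴/64 = 670800 mm⁴.
Effective length L_e = KL = 0.7×5.36 m = 3752 mm.
Euler critical load P_cr = π²EI/L_e² = π²×106000×670800/3752² = 49850 N.
P_allow = P_cr/n = 49850/3.5 = 14240 N.

P_allow = 14.2 kN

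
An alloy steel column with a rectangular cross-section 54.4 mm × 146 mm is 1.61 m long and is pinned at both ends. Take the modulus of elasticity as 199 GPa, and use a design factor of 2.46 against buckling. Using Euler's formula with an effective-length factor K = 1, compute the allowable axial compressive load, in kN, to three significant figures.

Buckling occurs about the weak axis: I_min = h·b³/12 = 146×54.4³/12 = 1.959×10^6 mm⁴ (b = 54.4 mm is the smaller dimension).
Effective length L_e = KL = 1×1.61 m = 1610 mm.
Euler critical load P_cr = π²EI/L_e² = π²×199000×1.959×10^6/1610² = 1.484×10^6 N.
P_allow = P_cr/n = 1.484×10^6/2.46 = 603300 N.

P_allow = 603 kN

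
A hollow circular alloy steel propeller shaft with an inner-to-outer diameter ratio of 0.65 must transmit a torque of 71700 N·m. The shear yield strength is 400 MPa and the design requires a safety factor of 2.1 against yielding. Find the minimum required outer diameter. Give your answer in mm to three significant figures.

d_o = 133 mm

τ_allow = 400/2.1 = 190.5 MPa.
For a hollow shaft τ = 16T/[πd_o³(1−k⁴)] with k = 0.65, so 1−k⁴ = 0.8215.
d_o³ = 16T/[π τ_allow (1−k⁴)] = 16×7.1700×10^7/(π×190.5×0.8215) = 2.334×10^6 mm³.
d_o = 132.6 mm.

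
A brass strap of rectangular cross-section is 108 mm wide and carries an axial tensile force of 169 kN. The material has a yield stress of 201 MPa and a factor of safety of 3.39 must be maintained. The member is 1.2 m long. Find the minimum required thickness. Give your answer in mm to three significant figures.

σ_allow = 201/3.39 = 59.29 MPa.
Required area A = F/σ_allow = 169000/59.29 = 2850 mm².
t = A/w = 2850/108 = 26.39 mm.

t = 26.4 mm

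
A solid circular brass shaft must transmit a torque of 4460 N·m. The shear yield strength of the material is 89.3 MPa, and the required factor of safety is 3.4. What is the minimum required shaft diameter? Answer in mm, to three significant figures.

d = 95.3 mm

Allowable shear stress τ_allow = 89.3/3.4 = 26.26 MPa.
For a solid shaft τ = 16T/(πd³), so d³ = 16T/(π τ_allow) = 16×4460000/(π×26.26) = 864800 mm³.
d = (864800)^(1/3) = 95.27 mm.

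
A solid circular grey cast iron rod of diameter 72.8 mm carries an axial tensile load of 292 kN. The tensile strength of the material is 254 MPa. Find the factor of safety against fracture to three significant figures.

A = πd²/4 = 4162 mm².
σ = F/A = 292000/4162 = 70.15 MPa.
n = 254/70.15 = 3.621.

n = 3.62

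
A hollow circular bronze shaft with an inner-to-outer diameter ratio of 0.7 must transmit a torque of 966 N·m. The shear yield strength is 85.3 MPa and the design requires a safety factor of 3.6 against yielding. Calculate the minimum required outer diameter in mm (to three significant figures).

τ_allow = 85.3/3.6 = 23.69 MPa.
For a hollow shaft τ = 16T/[πd_o³(1−k⁴)] with k = 0.7, so 1−k⁴ = 0.7599.
d_o³ = 16T/[π τ_allow (1−k⁴)] = 16×966000/(π×23.69×0.7599) = 273200 mm³.
d_o = 64.89 mm.

d_o = 64.9 mm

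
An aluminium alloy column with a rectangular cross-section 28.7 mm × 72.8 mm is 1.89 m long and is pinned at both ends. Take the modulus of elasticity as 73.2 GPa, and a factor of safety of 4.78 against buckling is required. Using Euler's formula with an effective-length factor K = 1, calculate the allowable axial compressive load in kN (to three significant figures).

Buckling occurs about the weak axis: I_min = h·b³/12 = 72.8×28.7³/12 = 143400 mm⁴ (b = 28.7 mm is the smaller dimension).
Effective length L_e = KL = 1×1.89 m = 1890 mm.
Euler critical load P_cr = π²EI/L_e² = π²×73200×143400/1890² = 29010 N.
P_allow = P_cr/n = 29010/4.78 = 6068 N.

P_allow = 6.07 kN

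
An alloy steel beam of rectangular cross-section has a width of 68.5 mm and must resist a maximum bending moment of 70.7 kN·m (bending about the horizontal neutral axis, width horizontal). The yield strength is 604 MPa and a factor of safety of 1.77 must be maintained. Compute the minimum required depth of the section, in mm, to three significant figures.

σ_allow = 604/1.77 = 341.2 MPa.
For a rectangular section σ = 6M/(bh²), so h² = 6M/(b σ_allow) = 6×7.0700×10^7/(68.5×341.2) = 18150 mm².
h = 134.7 mm.

h = 135 mm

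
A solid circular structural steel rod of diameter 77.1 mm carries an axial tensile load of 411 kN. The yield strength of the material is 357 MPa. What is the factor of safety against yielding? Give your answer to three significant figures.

A = πd²/4 = 4669 mm².
σ = F/A = 411000/4669 = 88.03 MPa.
n = 357/88.03 = 4.055.

n = 4.06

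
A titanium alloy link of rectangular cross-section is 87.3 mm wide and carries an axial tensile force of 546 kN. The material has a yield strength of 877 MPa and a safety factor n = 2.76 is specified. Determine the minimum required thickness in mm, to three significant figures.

σ_allow = 877/2.76 = 317.8 MPa.
Required area A = F/σ_allow = 546000/317.8 = 1718 mm².
t = A/w = 1718/87.3 = 19.68 mm.

t = 19.7 mm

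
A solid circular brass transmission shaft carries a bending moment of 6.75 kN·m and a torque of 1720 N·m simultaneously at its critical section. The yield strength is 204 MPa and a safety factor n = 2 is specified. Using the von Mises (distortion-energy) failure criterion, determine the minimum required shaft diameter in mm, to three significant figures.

σ_allow = σ_y/n = 204/2 = 102.0 MPa.
For a solid shaft σ_b = 32M/(πd³) and τ = 16T/(πd³), so the von Mises stress is σ' = (16/πd³)·√(4M²+3T²).
√(4M²+3T²) = √(4×(6.750×10^6)² + 3×(1.720×10^6)²) = 1.382×10^7 N·mm.
d³ = 16×1.382×10^7/(π×102.0) = 690300 mm³.
d = 88.38 mm.

d = 88.4 mm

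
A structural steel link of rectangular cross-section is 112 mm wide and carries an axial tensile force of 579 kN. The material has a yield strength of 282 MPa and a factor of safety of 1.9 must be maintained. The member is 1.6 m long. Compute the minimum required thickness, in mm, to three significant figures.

σ_allow = 282/1.9 = 148.4 MPa.
Required area A = F/σ_allow = 579000/148.4 = 3901 mm².
t = A/w = 3901/112 = 34.83 mm.

t = 34.8 mm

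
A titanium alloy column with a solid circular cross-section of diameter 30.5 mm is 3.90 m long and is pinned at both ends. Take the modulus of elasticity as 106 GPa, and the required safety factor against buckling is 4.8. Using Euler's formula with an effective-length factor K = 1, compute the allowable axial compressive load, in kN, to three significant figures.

P_allow = 0.609 kN

I = πd⁴/64 = π×30.5⁴/64 = 42480 mm⁴.
Effective length L_e = KL = 1×3.90 m = 3900 mm.
Euler critical load P_cr = π²EI/L_e² = π²×106000×42480/3900² = 2922 N.
P_allow = P_cr/n = 2922/4.8 = 608.7 N.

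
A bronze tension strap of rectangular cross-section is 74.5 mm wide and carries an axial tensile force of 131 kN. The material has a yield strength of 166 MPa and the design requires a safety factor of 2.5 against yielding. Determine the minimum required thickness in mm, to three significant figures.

t = 26.5 mm

σ_allow = 166/2.5 = 66.40 MPa.
Required area A = F/σ_allow = 131000/66.40 = 1973 mm².
t = A/w = 1973/74.5 = 26.48 mm.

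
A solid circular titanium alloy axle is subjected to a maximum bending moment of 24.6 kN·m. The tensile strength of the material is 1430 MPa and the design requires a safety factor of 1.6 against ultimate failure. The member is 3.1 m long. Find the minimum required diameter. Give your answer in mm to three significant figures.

d = 65.4 mm

σ_allow = 1430/1.6 = 893.8 MPa.
For a solid circular section σ = 32M/(πd³), so d³ = 32M/(π σ_allow) = 32×2.4600×10^7/(π×893.8) = 280400 mm³.
d = 65.45 mm.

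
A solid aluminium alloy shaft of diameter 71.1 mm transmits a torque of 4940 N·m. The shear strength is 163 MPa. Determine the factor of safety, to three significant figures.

n = 2.33

τ = 16T/(πd³) = 16×4940000/(π×71.1³) = 70.00 MPa.
n = τ_limit/τ = 163/70.00 = 2.329.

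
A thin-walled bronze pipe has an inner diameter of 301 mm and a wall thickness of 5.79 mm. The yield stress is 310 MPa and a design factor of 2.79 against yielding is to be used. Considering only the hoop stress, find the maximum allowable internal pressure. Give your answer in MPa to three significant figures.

σ_allow = 310/2.79 = 111.1 MPa.
σ_h = pD/(2t) → p_allow = 2σ_allow t/D = 2×111.1×5.79/301 = 4.275 MPa.

p_allow = 4.27 MPa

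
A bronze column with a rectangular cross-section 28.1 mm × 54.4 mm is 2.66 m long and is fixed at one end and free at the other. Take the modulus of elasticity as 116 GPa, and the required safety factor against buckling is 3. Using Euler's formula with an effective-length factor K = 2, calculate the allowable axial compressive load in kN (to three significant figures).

P_allow = 1.36 kN

Buckling occurs about the weak axis: I_min = h·b³/12 = 54.4×28.1³/12 = 100600 mm⁴ (b = 28.1 mm is the smaller dimension).
Effective length L_e = KL = 2×2.66 m = 5320 mm.
Euler critical load P_cr = π²EI/L_e² = π²×116000×100600/5320² = 4069 N.
P_allow = P_cr/n = 4069/3 = 1356 N.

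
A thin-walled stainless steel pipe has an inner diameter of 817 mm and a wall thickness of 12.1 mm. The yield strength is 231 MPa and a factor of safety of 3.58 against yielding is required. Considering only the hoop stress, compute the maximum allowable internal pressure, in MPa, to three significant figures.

σ_allow = 231/3.58 = 64.53 MPa.
σ_h = pD/(2t) → p_allow = 2σ_allow t/D = 2×64.53×12.1/817 = 1.911 MPa.

p_allow = 1.91 MPa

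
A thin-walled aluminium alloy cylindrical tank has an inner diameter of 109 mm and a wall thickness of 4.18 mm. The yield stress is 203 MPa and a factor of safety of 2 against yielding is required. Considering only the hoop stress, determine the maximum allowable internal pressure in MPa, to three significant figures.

p_allow = 7.78 MPa

σ_allow = 203/2 = 101.5 MPa.
σ_h = pD/(2t) → p_allow = 2σ_allow t/D = 2×101.5×4.18/109 = 7.785 MPa.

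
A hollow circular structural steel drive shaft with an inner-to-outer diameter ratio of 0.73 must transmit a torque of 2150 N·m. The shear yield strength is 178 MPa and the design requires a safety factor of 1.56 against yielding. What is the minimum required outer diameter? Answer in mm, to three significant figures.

τ_allow = 178/1.56 = 114.1 MPa.
For a hollow shaft τ = 16T/[πd_o³(1−k⁴)] with k = 0.73, so 1−k⁴ = 0.7160.
d_o³ = 16T/[π τ_allow (1−k⁴)] = 16×2150000/(π×114.1×0.7160) = 134000 mm³.
d_o = 51.18 mm.

d_o = 51.2 mm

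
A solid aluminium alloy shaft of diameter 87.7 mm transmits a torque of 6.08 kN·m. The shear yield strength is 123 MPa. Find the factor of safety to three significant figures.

n = 2.68

τ = 16T/(πd³) = 16×6080000/(π×87.7³) = 45.91 MPa.
n = τ_limit/τ = 123/45.91 = 2.679.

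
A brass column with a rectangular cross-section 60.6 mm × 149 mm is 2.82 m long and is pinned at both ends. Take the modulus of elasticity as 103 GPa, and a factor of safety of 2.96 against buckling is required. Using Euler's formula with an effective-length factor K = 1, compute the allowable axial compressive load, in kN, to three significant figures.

Buckling occurs about the weak axis: I_min = h·b³/12 = 149×60.6³/12 = 2.763×10^6 mm⁴ (b = 60.6 mm is the smaller dimension).
Effective length L_e = KL = 1×2.82 m = 2820 mm.
Euler critical load P_cr = π²EI/L_e² = π²×103000×2.763×10^6/2820² = 353200 N.
P_allow = P_cr/n = 353200/2.96 = 119300 N.

P_allow = 119 kN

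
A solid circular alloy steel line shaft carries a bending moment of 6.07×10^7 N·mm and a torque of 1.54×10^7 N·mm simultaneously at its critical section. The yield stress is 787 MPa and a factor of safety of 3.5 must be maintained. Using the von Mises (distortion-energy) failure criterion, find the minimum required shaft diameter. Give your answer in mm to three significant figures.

d = 141 mm

σ_allow = σ_y/n = 787/3.5 = 224.9 MPa.
For a solid shaft σ_b = 32M/(πd³) and τ = 16T/(πd³), so the von Mises stress is σ' = (16/πd³)·√(4M²+3T²).
√(4M²+3T²) = √(4×(6.070×10^7)² + 3×(1.540×10^7)²) = 1.243×10^8 N·mm.
d³ = 16×1.243×10^8/(π×224.9) = 2.815×10^6 mm³.
d = 141.2 mm.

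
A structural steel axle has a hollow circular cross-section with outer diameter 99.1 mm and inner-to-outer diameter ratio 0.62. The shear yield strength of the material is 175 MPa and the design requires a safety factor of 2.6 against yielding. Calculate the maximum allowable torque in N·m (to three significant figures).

T_allow = 11000 N·m

τ_allow = 175/2.6 = 67.31 MPa.
For a hollow shaft T_allow = τ_allow·πd_o³(1−k⁴)/16 with 1−k⁴ = 0.8522, so πd_o³(1−k⁴)/16 = 162900 mm³.
T_allow = 67.31×162900 = 1.096×10^7 N·mm = 10960 N·m.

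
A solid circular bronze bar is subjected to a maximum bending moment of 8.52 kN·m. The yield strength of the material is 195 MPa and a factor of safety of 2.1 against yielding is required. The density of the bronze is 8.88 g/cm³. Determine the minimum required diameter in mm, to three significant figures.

d = 97.8 mm

σ_allow = 195/2.1 = 92.86 MPa.
For a solid circular section σ = 32M/(πd³), so d³ = 32M/(π σ_allow) = 32×8520000/(π×92.86) = 934600 mm³.
d = 97.77 mm.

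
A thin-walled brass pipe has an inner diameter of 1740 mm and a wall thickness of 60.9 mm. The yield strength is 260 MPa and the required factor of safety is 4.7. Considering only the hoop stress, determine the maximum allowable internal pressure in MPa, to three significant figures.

p_allow = 3.87 MPa

σ_allow = 260/4.7 = 55.32 MPa.
σ_h = pD/(2t) → p_allow = 2σ_allow t/D = 2×55.32×60.9/1740 = 3.872 MPa.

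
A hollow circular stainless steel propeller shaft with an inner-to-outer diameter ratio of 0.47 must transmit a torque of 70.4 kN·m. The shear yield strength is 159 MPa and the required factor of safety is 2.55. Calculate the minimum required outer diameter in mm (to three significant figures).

τ_allow = 159/2.55 = 62.35 MPa.
For a hollow shaft τ = 16T/[πd_o³(1−k⁴)] with k = 0.47, so 1−k⁴ = 0.9512.
d_o³ = 16T/[π τ_allow (1−k⁴)] = 16×7.0400×10^7/(π×62.35×0.9512) = 6.045×10^6 mm³.
d_o = 182.2 mm.

d_o = 182 mm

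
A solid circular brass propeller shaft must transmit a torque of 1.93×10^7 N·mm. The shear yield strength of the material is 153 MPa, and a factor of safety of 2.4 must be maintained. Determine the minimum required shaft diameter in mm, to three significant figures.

Allowable shear stress τ_allow = 153/2.4 = 63.75 MPa.
For a solid shaft τ = 16T/(πd³), so d³ = 16T/(π τ_allow) = 16×1.9300×10^7/(π×63.75) = 1.542×10^6 mm³.
d = (1.542×10^6)^(1/3) = 115.5 mm.

d = 116 mm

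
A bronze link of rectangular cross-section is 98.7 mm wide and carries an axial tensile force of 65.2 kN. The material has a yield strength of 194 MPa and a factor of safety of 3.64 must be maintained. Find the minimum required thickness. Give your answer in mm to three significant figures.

t = 12.4 mm

σ_allow = 194/3.64 = 53.30 MPa.
Required area A = F/σ_allow = 65200/53.30 = 1223 mm².
t = A/w = 1223/98.7 = 12.39 mm.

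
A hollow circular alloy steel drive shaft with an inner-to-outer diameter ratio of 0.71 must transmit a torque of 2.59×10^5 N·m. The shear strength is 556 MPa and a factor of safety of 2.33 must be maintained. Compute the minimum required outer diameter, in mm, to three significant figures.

d_o = 195 mm

τ_allow = 556/2.33 = 238.6 MPa.
For a hollow shaft τ = 16T/[πd_o³(1−k⁴)] with k = 0.71, so 1−k⁴ = 0.7459.
d_o³ = 16T/[π τ_allow (1−k⁴)] = 16×2.5900×10^8/(π×238.6×0.7459) = 7.411×10^6 mm³.
d_o = 195.0 mm.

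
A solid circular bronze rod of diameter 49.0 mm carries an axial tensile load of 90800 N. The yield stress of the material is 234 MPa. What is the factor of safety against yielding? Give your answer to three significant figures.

n = 4.86

A = πd²/4 = 1886 mm².
σ = F/A = 90800/1886 = 48.15 MPa.
n = 234/48.15 = 4.860.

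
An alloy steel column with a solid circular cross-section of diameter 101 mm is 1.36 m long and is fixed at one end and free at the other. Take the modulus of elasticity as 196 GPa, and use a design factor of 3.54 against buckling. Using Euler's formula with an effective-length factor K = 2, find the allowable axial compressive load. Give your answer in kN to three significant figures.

P_allow = 377 kN

I = πd⁴/64 = π×101⁴/64 = 5.108×10^6 mm⁴.
Effective length L_e = KL = 2×1.36 m = 2720 mm.
Euler critical load P_cr = π²EI/L_e² = π²×196000×5.108×10^6/2720² = 1.336×10^6 N.
P_allow = P_cr/n = 1.336×10^6/3.54 = 377300 N.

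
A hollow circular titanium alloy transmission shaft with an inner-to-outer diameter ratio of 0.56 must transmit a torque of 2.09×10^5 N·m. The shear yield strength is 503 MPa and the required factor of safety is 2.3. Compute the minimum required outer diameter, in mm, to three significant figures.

τ_allow = 503/2.3 = 218.7 MPa.
For a hollow shaft τ = 16T/[πd_o³(1−k⁴)] with k = 0.56, so 1−k⁴ = 0.9017.
d_o³ = 16T/[π τ_allow (1−k⁴)] = 16×2.0900×10^8/(π×218.7×0.9017) = 5.398×10^6 mm³.
d_o = 175.4 mm.

d_o = 175 mm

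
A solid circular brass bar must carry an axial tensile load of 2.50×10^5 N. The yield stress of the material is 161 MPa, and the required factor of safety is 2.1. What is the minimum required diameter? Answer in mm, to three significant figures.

Allowable stress σ_allow = 161/2.1 = 76.67 MPa.
Required area A = F/σ_allow = 250000/76.67 = 3261 mm².
A = πd²/4 → d = √(4A/π) = 64.43 mm.

d = 64.4 mm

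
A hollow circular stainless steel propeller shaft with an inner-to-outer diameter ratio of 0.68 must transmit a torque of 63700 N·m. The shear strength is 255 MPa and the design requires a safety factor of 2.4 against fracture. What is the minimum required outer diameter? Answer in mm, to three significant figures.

τ_allow = 255/2.4 = 106.2 MPa.
For a hollow shaft τ = 16T/[πd_o³(1−k⁴)] with k = 0.68, so 1−k⁴ = 0.7862.
d_o³ = 16T/[π τ_allow (1−k⁴)] = 16×6.3700×10^7/(π×106.2×0.7862) = 3.884×10^6 mm³.
d_o = 157.2 mm.

d_o = 157 mm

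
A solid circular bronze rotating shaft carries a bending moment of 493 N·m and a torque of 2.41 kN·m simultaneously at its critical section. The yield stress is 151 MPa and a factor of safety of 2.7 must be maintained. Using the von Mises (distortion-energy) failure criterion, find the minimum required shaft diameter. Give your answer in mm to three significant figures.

σ_allow = σ_y/n = 151/2.7 = 55.93 MPa.
For a solid shaft σ_b = 32M/(πd³) and τ = 16T/(πd³), so the von Mises stress is σ' = (16/πd³)·√(4M²+3T²).
√(4M²+3T²) = √(4×(493000)² + 3×(2.410×10^6)²) = 4.289×10^6 N·mm.
d³ = 16×4.289×10^6/(π×55.93) = 390600 mm³.
d = 73.10 mm.

d = 73.1 mm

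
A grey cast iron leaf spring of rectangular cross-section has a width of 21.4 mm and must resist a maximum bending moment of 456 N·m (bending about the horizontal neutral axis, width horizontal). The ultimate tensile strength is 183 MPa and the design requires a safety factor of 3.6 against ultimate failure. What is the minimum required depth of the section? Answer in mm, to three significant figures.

h = 50.2 mm

σ_allow = 183/3.6 = 50.83 MPa.
For a rectangular section σ = 6M/(bh²), so h² = 6M/(b σ_allow) = 6×456000/(21.4×50.83) = 2515 mm².
h = 50.15 mm.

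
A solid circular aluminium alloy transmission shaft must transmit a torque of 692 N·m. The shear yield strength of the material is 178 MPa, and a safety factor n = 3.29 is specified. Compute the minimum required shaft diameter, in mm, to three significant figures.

d = 40.2 mm

Allowable shear stress τ_allow = 178/3.29 = 54.10 MPa.
For a solid shaft τ = 16T/(πd³), so d³ = 16T/(π τ_allow) = 16×692000/(π×54.10) = 65140 mm³.
d = (65140)^(1/3) = 40.24 mm.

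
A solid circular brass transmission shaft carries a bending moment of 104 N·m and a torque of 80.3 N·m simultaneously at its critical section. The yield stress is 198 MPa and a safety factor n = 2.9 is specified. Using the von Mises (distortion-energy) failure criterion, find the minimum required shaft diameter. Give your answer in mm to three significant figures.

d = 26.5 mm

σ_allow = σ_y/n = 198/2.9 = 68.28 MPa.
For a solid shaft σ_b = 32M/(πd³) and τ = 16T/(πd³), so the von Mises stress is σ' = (16/πd³)·√(4M²+3T²).
√(4M²+3T²) = √(4×(104000)² + 3×(80300)²) = 250200 N·mm.
d³ = 16×250200/(π×68.28) = 18660 mm³.
d = 26.53 mm.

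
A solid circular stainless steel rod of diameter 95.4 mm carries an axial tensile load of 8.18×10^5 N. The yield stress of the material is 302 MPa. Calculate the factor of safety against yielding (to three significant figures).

n = 2.64

A = πd²/4 = 7148 mm².
σ = F/A = 818000/7148 = 114.4 MPa.
n = 302/114.4 = 2.639.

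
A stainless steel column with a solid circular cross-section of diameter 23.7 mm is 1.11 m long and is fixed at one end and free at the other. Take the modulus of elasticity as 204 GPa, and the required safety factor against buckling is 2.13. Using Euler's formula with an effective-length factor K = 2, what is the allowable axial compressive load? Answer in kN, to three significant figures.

I = πd⁴/64 = π×23.7⁴/64 = 15490 mm⁴.
Effective length L_e = KL = 2×1.11 m = 2220 mm.
Euler critical load P_cr = π²EI/L_e² = π²×204000×15490/2220² = 6327 N.
P_allow = P_cr/n = 6327/2.13 = 2970 N.

P_allow = 2.97 kN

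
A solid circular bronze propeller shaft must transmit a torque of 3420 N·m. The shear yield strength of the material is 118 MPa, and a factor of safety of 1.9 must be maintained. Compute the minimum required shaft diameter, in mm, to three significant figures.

d = 65.5 mm

Allowable shear stress τ_allow = 118/1.9 = 62.11 MPa.
For a solid shaft τ = 16T/(πd³), so d³ = 16T/(π τ_allow) = 16×3420000/(π×62.11) = 280500 mm³.
d = (280500)^(1/3) = 65.46 mm.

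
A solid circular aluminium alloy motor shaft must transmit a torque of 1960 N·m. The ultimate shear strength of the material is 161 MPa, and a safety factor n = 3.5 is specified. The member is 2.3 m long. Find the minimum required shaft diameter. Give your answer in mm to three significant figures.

d = 60.1 mm

Allowable shear stress τ_allow = 161/3.5 = 46.00 MPa.
For a solid shaft τ = 16T/(πd³), so d³ = 16T/(π τ_allow) = 16×1960000/(π×46.00) = 217000 mm³.
d = (217000)^(1/3) = 60.09 mm.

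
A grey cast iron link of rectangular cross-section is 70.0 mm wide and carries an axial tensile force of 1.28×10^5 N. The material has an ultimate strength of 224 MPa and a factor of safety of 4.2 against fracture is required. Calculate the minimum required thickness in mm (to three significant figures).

σ_allow = 224/4.2 = 53.33 MPa.
Required area A = F/σ_allow = 128000/53.33 = 2400 mm².
t = A/w = 2400/70.0 = 34.29 mm.

t = 34.3 mm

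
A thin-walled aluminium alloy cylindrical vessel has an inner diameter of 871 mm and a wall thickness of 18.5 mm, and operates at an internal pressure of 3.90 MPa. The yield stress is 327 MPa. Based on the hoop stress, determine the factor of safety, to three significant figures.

σ_h = pD/(2t) = 3.90×871/(2×18.5) = 91.81 MPa.
n = 327/91.81 = 3.562.

n = 3.56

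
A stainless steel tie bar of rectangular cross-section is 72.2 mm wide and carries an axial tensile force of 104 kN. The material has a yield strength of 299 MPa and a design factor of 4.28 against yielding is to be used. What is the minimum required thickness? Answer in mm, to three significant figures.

t = 20.6 mm

σ_allow = 299/4.28 = 69.86 MPa.
Required area A = F/σ_allow = 104000/69.86 = 1489 mm².
t = A/w = 1489/72.2 = 20.62 mm.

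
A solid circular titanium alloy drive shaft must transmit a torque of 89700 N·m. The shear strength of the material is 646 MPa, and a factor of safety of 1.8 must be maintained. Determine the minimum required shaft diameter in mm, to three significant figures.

Allowable shear stress τ_allow = 646/1.8 = 358.9 MPa.
For a solid shaft τ = 16T/(πd³), so d³ = 16T/(π τ_allow) = 16×8.9700×10^7/(π×358.9) = 1.273×10^6 mm³.
d = (1.273×10^6)^(1/3) = 108.4 mm.

d = 108 mm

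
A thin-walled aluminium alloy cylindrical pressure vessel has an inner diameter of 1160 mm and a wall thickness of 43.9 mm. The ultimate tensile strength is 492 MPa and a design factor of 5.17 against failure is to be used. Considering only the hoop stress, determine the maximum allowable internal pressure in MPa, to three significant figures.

p_allow = 7.20 MPa

σ_allow = 492/5.17 = 95.16 MPa.
σ_h = pD/(2t) → p_allow = 2σ_allow t/D = 2×95.16×43.9/1160 = 7.203 MPa.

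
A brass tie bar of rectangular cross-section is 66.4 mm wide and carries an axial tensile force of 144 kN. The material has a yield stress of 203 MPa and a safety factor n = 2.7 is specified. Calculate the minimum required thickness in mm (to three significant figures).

t = 28.8 mm

σ_allow = 203/2.7 = 75.19 MPa.
Required area A = F/σ_allow = 144000/75.19 = 1915 mm².
t = A/w = 1915/66.4 = 28.84 mm.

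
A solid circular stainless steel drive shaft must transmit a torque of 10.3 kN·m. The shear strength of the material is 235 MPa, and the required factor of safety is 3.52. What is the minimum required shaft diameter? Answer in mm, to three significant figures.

d = 92.3 mm

Allowable shear stress τ_allow = 235/3.52 = 66.76 MPa.
For a solid shaft τ = 16T/(πd³), so d³ = 16T/(π τ_allow) = 16×1.0300×10^7/(π×66.76) = 785700 mm³.
d = (785700)^(1/3) = 92.28 mm.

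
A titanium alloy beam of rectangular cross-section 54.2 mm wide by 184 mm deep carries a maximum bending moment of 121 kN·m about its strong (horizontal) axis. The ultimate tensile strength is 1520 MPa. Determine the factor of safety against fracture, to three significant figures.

Section modulus S = bh²/6 = 54.2×184²/6 = 305800 mm³.
σ = M/S = 1.2100×10^8/305800 = 395.6 MPa.
n = 1520/395.6 = 3.842.

n = 3.84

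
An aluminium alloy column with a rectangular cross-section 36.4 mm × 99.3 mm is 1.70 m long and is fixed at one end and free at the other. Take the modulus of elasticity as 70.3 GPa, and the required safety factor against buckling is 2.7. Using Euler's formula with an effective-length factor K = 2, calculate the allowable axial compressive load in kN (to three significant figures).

Buckling occurs about the weak axis: I_min = h·b³/12 = 99.3×36.4³/12 = 399100 mm⁴ (b = 36.4 mm is the smaller dimension).
Effective length L_e = KL = 2×1.70 m = 3400 mm.
Euler critical load P_cr = π²EI/L_e² = π²×70300×399100/3400² = 23950 N.
P_allow = P_cr/n = 23950/2.7 = 8872 N.

P_allow = 8.87 kN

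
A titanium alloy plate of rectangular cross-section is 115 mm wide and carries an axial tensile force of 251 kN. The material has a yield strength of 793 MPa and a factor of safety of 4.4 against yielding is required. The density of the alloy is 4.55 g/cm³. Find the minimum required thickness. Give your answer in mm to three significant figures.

t = 12.1 mm

σ_allow = 793/4.4 = 180.2 MPa.
Required area A = F/σ_allow = 251000/180.2 = 1393 mm².
t = A/w = 1393/115 = 12.11 mm.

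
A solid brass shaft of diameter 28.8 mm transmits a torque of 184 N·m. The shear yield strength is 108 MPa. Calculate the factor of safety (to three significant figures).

τ = 16T/(πd³) = 16×184000/(π×28.8³) = 39.23 MPa.
n = τ_limit/τ = 108/39.23 = 2.753.

n = 2.75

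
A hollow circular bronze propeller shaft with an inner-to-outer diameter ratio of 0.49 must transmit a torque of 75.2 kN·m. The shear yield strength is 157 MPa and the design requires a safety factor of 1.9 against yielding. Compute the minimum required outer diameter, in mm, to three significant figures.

d_o = 170 mm

τ_allow = 157/1.9 = 82.63 MPa.
For a hollow shaft τ = 16T/[πd_o³(1−k⁴)] with k = 0.49, so 1−k⁴ = 0.9424.
d_o³ = 16T/[π τ_allow (1−k⁴)] = 16×7.5200×10^7/(π×82.63×0.9424) = 4.918×10^6 mm³.
d_o = 170.1 mm.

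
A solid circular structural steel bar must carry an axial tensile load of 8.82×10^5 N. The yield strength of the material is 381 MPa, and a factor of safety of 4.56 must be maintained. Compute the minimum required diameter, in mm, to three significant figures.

Allowable stress σ_allow = 381/4.56 = 83.55 MPa.
Required area A = F/σ_allow = 882000/83.55 = 10560 mm².
A = πd²/4 → d = √(4A/π) = 115.9 mm.

d = 116 mm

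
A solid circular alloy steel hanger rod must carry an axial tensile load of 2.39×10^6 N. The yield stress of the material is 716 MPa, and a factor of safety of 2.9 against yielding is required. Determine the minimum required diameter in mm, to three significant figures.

Allowable stress σ_allow = 716/2.9 = 246.9 MPa.
Required area A = F/σ_allow = 2390000/246.9 = 9680 mm².
A = πd²/4 → d = √(4A/π) = 111.0 mm.

d = 111 mm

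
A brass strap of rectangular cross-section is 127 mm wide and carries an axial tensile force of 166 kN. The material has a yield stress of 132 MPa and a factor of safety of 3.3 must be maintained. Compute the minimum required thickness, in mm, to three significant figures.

t = 32.7 mm

σ_allow = 132/3.3 = 40.00 MPa.
Required area A = F/σ_allow = 166000/40.00 = 4150 mm².
t = A/w = 4150/127 = 32.68 mm.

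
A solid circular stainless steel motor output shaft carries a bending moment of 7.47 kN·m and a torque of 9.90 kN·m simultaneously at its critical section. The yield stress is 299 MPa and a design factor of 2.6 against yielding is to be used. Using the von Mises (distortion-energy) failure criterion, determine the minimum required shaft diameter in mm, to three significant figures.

σ_allow = σ_y/n = 299/2.6 = 115.0 MPa.
For a solid shaft σ_b = 32M/(πd³) and τ = 16T/(πd³), so the von Mises stress is σ' = (16/πd³)·√(4M²+3T²).
√(4M²+3T²) = √(4×(7.470×10^6)² + 3×(9.900×10^6)²) = 2.274×10^7 N·mm.
d³ = 16×2.274×10^7/(π×115.0) = 1.007×10^6 mm³.
d = 100.2 mm.

d = 100 mm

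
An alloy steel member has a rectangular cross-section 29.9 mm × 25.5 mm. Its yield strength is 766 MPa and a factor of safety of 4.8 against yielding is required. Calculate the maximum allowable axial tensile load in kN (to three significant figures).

σ_allow = 766/4.8 = 159.6 MPa.
A = 29.9×25.5 = 762.4 mm².
F_allow = σ_allow × A = 159.6×762.4 = 121700 N.

F_allow = 122 kN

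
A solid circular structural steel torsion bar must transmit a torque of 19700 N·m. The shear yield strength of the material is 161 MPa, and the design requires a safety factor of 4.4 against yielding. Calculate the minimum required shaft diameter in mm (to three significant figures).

d = 140 mm

Allowable shear stress τ_allow = 161/4.4 = 36.59 MPa.
For a solid shaft τ = 16T/(πd³), so d³ = 16T/(π τ_allow) = 16×1.9700×10^7/(π×36.59) = 2.742×10^6 mm³.
d = (2.742×10^6)^(1/3) = 140.0 mm.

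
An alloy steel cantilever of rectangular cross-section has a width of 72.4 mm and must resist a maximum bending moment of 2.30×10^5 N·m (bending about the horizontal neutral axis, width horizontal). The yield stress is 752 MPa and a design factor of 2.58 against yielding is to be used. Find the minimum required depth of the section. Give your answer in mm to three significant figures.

σ_allow = 752/2.58 = 291.5 MPa.
For a rectangular section σ = 6M/(bh²), so h² = 6M/(b σ_allow) = 6×2.3000×10^8/(72.4×291.5) = 65390 mm².
h = 255.7 mm.

h = 256 mm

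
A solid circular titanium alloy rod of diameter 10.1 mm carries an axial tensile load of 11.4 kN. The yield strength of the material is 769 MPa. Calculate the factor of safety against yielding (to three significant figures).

n = 5.40

A = πd²/4 = 80.12 mm².
σ = F/A = 11400/80.12 = 142.3 MPa.
n = 769/142.3 = 5.404.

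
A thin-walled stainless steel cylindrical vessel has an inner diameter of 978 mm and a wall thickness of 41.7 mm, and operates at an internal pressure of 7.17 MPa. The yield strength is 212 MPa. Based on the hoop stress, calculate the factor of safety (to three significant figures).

n = 2.52

σ_h = pD/(2t) = 7.17×978/(2×41.7) = 84.08 MPa.
n = 212/84.08 = 2.521.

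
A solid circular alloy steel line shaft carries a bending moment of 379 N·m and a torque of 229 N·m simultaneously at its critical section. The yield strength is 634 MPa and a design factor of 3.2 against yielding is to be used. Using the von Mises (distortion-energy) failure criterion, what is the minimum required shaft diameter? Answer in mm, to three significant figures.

d = 28.0 mm

σ_allow = σ_y/n = 634/3.2 = 198.1 MPa.
For a solid shaft σ_b = 32M/(πd³) and τ = 16T/(πd³), so the von Mises stress is σ' = (16/πd³)·√(4M²+3T²).
√(4M²+3T²) = √(4×(379000)² + 3×(229000)²) = 855500 N·mm.
d³ = 16×855500/(π×198.1) = 21990 mm³.
d = 28.02 mm.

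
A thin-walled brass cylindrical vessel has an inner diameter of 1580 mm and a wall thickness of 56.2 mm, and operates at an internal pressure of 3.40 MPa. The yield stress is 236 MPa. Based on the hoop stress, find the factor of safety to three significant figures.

n = 4.94

σ_h = pD/(2t) = 3.40×1580/(2×56.2) = 47.79 MPa.
n = 236/47.79 = 4.938.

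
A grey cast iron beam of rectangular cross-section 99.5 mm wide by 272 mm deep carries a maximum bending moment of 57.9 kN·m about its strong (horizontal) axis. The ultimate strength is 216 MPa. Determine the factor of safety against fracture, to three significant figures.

n = 4.58

Section modulus S = bh²/6 = 99.5×272²/6 = 1.227×10^6 mm³.
σ = M/S = 5.7900×10^7/1.227×10^6 = 47.19 MPa.
n = 216/47.19 = 4.577.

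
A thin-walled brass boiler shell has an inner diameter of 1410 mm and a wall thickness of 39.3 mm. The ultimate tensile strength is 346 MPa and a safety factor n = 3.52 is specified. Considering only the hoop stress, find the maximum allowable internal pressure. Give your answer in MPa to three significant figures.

σ_allow = 346/3.52 = 98.30 MPa.
σ_h = pD/(2t) → p_allow = 2σ_allow t/D = 2×98.30×39.3/1410 = 5.479 MPa.

p_allow = 5.48 MPa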